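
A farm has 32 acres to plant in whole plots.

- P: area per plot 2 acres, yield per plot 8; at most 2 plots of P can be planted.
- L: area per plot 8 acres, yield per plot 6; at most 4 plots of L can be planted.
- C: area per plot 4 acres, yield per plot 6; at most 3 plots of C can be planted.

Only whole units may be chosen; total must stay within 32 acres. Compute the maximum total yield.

Take 2×P, 2×L, and 3×C: area 32 ≤ 32, yield 2·8 + 2·6 + 3·6 = 46.
P has the best ratio (8/2) and is taken to its limit of 2; remaining capacity is filled optimally with the others.

46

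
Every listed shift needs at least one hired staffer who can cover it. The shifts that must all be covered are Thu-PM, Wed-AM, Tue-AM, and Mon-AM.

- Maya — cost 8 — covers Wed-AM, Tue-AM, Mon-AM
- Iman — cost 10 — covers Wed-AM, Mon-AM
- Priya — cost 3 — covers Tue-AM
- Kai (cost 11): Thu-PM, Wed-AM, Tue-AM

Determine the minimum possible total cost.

Choose Maya and Kai: together they cover Thu-PM, Wed-AM, Tue-AM, Mon-AM — every shift.
Total cost: 8 + 11 = 19.

19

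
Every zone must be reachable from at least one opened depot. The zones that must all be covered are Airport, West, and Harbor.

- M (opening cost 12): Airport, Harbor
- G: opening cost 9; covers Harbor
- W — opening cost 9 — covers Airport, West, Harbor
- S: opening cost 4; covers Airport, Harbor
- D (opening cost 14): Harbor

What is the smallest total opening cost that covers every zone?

9

The greedy cost-per-new-zone heuristic would pick S and W for 13, but a cheaper cover exists.
W alone covers Airport, West, Harbor — every zone.
Total opening cost: 9.
No cover costs less than 9.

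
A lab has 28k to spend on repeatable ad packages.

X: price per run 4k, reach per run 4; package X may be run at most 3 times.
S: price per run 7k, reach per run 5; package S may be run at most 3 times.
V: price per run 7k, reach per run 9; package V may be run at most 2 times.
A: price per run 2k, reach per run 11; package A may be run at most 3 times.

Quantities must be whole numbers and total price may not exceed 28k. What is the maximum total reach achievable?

59

Take 2×X, 2×V, and 3×A: price 28 ≤ 28, reach 2·4 + 2·9 + 3·11 = 59.
A has the best ratio (11/2) and is taken to its limit of 3; remaining capacity is filled optimally with the others.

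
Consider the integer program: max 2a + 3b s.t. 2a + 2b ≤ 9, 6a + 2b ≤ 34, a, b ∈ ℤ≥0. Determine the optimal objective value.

The continuous relaxation peaks at (0, 4.5) with value 13.50; rounding to a feasible lattice point costs some objective.
(a,b)=(0,4): 2·0+2·4=8≤9, 6·0+2·4=8≤34, objective 12.
(a,b)=(1,3): 2·1+2·3=8≤9, 6·1+2·3=12≤34, objective 11.
(a,b)=(0,3): 2·0+2·3=6≤9, 6·0+2·3=6≤34, objective 9.
No feasible integer point exceeds 12.

12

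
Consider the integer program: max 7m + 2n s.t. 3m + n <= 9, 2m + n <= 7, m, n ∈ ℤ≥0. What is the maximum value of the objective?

21

(m,n)=(3,0) is feasible, giving 21.
(m,n)=(2,1) is feasible, giving 16.
(m,n)=(2,0) is feasible, giving 14.
The best lattice point is (3,0), giving 21.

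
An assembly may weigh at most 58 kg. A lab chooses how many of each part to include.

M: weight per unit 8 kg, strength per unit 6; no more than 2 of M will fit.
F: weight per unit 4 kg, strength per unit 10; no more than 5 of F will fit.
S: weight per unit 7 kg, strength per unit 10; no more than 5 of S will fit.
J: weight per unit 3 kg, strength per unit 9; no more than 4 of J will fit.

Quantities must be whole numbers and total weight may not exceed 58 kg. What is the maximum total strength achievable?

J has the best ratio (9/3); taking only J gives at most 4×9 = 36 (stopped by the supply cap of 4).
Mixing does better — 5×F, 4×S, and 3×J: weight 57 ≤ 58, strength 5·10 + 4·10 + 3·9 = 117.

117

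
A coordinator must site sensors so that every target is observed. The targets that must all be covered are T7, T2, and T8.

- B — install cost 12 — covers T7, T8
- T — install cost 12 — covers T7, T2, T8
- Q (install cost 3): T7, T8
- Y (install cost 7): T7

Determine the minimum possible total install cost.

This is a weighted set-cover instance.
The greedy cost-per-new-target heuristic would pick Q and T for 15, but a cheaper cover exists.
T alone covers T7, T2, T8 — every target.
Total install cost: 12.
No cover costs less than 12.

12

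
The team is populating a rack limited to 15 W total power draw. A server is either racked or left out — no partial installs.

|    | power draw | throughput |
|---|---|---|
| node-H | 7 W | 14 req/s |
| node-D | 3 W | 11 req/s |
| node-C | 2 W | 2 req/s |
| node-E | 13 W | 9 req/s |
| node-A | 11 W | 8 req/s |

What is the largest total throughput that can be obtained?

27

node-D + node-A: power draw 3 + 11 = 14 ≤ 15, throughput 11 + 8 = 19.
node-H + node-D: power draw 7 + 3 = 10 ≤ 15, throughput 14 + 11 = 25.
node-H + node-D + node-C: power draw 7 + 3 + 2 = 12 ≤ 15, throughput 14 + 11 + 2 = 27.
Best is node-H, node-D, and node-C with total throughput 27.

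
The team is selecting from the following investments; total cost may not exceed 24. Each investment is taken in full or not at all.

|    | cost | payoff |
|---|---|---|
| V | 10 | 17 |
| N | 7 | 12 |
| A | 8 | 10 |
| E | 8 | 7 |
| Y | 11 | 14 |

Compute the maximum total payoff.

31

V + N: cost 10 + 7 = 17 ≤ 24, payoff 17 + 12 = 29.
N + A + E: cost 7 + 8 + 8 = 23 ≤ 24, payoff 12 + 10 + 7 = 29.
V + Y: cost 10 + 11 = 21 ≤ 24, payoff 17 + 14 = 31.
Best is V and Y with total payoff 31.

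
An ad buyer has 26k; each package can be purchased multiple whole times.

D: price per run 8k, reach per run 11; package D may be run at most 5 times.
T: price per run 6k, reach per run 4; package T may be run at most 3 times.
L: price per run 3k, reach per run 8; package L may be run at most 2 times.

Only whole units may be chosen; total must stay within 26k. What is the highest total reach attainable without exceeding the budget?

38

This is a bounded integer knapsack.
2×D and 2×L: price 22 ≤ 26, reach 2·11 + 2·8 = 38.
1×D, 2×T, and 2×L: price 26 ≤ 26, reach 1·11 + 2·4 + 2·8 = 35.
Best is 38.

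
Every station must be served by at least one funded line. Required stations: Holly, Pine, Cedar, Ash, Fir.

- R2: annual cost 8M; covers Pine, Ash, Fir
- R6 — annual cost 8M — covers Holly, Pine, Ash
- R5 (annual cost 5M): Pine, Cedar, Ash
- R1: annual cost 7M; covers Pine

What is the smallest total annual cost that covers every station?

Choose R2, R6, and R5: together they cover Holly, Pine, Cedar, Ash, Fir — every station.
Total annual cost: 8 + 8 + 5 = 21.
No cover costs less than 21.

21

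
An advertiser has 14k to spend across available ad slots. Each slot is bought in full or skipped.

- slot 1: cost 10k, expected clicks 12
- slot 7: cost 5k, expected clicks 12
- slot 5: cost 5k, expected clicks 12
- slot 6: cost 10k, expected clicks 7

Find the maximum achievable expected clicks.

24

Allowing fractional choices, the relaxed optimum would be about 28.8, but ad slots are indivisible.
slot 5: cost 5 ≤ 14, expected clicks 12.
slot 7: cost 5 ≤ 14, expected clicks 12.
slot 7 + slot 5: cost 5 + 5 = 10 ≤ 14, expected clicks 12 + 12 = 24.
Best is slot 7 and slot 5 with total expected clicks 24.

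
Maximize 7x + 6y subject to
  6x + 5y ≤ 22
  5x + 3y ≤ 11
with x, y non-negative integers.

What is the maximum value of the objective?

19

The continuous relaxation peaks at (0, 3.67) with value 22.00; rounding to a feasible lattice point costs some objective.
(x,y)=(1,2): 6·1+5·2=16≤22, 5·1+3·2=11≤11, objective 19.
(x,y)=(0,3): 6·0+5·3=15≤22, 5·0+3·3=9≤11, objective 18.
(x,y)=(1,1): 6·1+5·1=11≤22, 5·1+3·1=8≤11, objective 13.
(x,y)=(0,2): 6·0+5·2=10≤22, 5·0+3·2=6≤11, objective 12.
The best lattice point is (1,2), giving 19.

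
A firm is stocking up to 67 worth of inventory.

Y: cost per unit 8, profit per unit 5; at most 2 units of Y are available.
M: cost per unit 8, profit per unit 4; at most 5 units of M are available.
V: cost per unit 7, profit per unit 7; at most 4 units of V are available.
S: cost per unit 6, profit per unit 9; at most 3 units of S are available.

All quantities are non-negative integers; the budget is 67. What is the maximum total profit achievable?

65

This is a bounded integer knapsack.
2×Y, 4×V, and 3×S: cost 62 ≤ 67, profit 2·5 + 4·7 + 3·9 = 65.
1×Y, 1×M, 4×V, and 3×S: cost 62 ≤ 67, profit 1·5 + 1·4 + 4·7 + 3·9 = 64.
Best is 65.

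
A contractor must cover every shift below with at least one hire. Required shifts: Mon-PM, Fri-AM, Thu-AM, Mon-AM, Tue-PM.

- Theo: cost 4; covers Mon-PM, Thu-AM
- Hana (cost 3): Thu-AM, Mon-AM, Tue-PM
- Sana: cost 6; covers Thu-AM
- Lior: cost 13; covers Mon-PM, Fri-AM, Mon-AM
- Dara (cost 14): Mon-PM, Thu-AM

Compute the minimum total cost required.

16

The greedy cost-per-new-shift heuristic would pick Hana, Theo, and Lior for 20, but a cheaper cover exists.
Choose Hana and Lior: together they cover Mon-PM, Fri-AM, Thu-AM, Mon-AM, Tue-PM — every shift.
Total cost: 3 + 13 = 16.
No cover costs less than 16.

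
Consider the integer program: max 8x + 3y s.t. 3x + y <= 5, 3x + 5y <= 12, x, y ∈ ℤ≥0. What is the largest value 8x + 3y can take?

11

(x,y)=(1,1): 3·1+1·1=4≤5, 3·1+5·1=8≤12, objective 11.
(x,y)=(1,0): 3·1+1·0=3≤5, 3·1+5·0=3≤12, objective 8.
(x,y)=(0,2): 3·0+1·2=2≤5, 3·0+5·2=10≤12, objective 6.
(x,y)=(0,1): 3·0+1·1=1≤5, 3·0+5·1=5≤12, objective 3.
Maximum is 11 at (x,y)=(1,1).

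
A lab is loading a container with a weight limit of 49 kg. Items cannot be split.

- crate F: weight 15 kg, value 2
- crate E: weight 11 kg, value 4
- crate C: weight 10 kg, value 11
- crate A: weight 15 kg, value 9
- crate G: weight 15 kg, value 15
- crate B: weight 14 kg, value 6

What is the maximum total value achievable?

This is an integer program with binary decision variables.
Take crate C, crate A, and crate G: weight 10 + 15 + 15 = 40 ≤ 49, value 11 + 9 + 15 = 35.
No other feasible combination does better.

35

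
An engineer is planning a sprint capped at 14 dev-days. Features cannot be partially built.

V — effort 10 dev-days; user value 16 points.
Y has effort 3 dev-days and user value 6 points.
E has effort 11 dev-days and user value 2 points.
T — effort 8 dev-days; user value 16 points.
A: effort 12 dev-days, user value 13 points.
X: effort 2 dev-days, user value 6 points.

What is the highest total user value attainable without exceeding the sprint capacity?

Allowing fractional choices, the relaxed optimum would be about 29.6, but features are indivisible.
Y + T + X: effort 3 + 8 + 2 = 13 ≤ 14, user value 6 + 16 + 6 = 28.
T + X: effort 8 + 2 = 10 ≤ 14, user value 16 + 6 = 22.
Best is Y, T, and X with total user value 28.

28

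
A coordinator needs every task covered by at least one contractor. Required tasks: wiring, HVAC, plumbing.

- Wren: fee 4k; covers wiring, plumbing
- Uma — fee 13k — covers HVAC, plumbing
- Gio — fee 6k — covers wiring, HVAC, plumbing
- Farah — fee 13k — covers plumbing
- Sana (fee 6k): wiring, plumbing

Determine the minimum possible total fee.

6

The greedy cost-per-new-task heuristic would pick Wren and Gio for 10, but a cheaper cover exists.
Gio alone covers wiring, HVAC, plumbing — every task.
Total fee: 6.
No cover costs less than 6.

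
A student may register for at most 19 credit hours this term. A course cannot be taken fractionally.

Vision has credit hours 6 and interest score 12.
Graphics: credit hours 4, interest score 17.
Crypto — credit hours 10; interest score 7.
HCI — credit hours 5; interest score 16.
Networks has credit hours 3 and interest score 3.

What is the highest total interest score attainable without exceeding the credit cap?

Take Vision, Graphics, HCI, and Networks: credit hours 6 + 4 + 5 + 3 = 18 ≤ 19, interest score 12 + 17 + 16 + 3 = 48.
No other feasible combination does better.

48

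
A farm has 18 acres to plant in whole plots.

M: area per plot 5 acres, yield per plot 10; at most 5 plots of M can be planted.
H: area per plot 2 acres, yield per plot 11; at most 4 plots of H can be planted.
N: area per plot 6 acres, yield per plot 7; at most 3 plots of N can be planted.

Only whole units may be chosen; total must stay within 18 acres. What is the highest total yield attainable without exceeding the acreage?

64

2×M and 4×H: area 18 ≤ 18, yield 2·10 + 4·11 = 64.
1×M and 4×H: area 13 ≤ 18, yield 1·10 + 4·11 = 54.
Best is 64.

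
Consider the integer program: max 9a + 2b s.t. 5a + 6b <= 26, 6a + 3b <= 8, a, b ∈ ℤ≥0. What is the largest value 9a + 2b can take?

9

(a,b)=(1,0): 5·1+6·0=5≤26, 6·1+3·0=6≤8, objective 9.
(a,b)=(0,1): 5·0+6·1=6≤26, 6·0+3·1=3≤8, objective 2.
(a,b)=(0,0): 5·0+6·0=0≤26, 6·0+3·0=0≤8, objective 0.
No feasible integer point exceeds 9.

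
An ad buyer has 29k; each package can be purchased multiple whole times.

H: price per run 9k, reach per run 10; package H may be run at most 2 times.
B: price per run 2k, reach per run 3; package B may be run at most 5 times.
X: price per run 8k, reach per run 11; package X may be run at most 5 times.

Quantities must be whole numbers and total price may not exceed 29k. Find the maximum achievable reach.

This is a bounded integer knapsack.
Take 2×B and 3×X: price 28 ≤ 29, reach 2·3 + 3·11 = 39.
No other integer combination yields more.

39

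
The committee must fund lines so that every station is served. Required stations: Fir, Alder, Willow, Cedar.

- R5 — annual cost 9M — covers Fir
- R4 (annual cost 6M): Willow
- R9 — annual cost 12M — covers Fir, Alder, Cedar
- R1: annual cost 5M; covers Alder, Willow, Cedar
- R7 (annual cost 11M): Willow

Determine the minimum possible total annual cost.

Choose R5 and R1: together they cover Fir, Alder, Willow, Cedar — every station.
Total annual cost: 9 + 5 = 14.

14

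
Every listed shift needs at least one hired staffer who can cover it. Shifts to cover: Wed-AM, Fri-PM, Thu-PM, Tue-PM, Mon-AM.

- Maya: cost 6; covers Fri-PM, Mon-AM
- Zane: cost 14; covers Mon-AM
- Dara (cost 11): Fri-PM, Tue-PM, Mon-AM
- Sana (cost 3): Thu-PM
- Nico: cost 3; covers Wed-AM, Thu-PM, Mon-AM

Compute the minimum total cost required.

This is a weighted set-cover instance.
Choose Dara and Nico: together they cover Wed-AM, Fri-PM, Thu-PM, Tue-PM, Mon-AM — every shift.
Total cost: 11 + 3 = 14.
No cover costs less than 14.

14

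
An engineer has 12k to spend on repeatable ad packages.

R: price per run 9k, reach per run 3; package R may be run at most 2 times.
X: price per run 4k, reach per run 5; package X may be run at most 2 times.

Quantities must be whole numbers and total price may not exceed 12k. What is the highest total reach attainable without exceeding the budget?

10

X has the best ratio (5/4); taking only X gives at most 2×5 = 10 (stopped by the supply cap of 2).
Optimal: 2×X: price 8 ≤ 12, reach 2·5 = 10.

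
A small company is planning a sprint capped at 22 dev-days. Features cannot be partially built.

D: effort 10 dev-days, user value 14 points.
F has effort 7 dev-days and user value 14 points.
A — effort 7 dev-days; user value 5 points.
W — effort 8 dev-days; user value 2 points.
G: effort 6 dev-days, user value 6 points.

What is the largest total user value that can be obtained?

D + F: effort 10 + 7 = 17 ≤ 22, user value 14 + 14 = 28.
F + W + G: effort 7 + 8 + 6 = 21 ≤ 22, user value 14 + 2 + 6 = 22.
F + A + G: effort 7 + 7 + 6 = 20 ≤ 22, user value 14 + 5 + 6 = 25.
Best is D and F with total user value 28.

28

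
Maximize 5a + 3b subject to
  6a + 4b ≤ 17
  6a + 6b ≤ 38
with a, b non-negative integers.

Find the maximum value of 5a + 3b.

Relaxing integrality, the LP optimum is 14.17 at (a,b) = (2.83, 0), which is not an integer point.
(a,b)=(2,1): 6·2+4·1=16≤17, 6·2+6·1=18≤38, objective 13.
(a,b)=(1,2): 6·1+4·2=14≤17, 6·1+6·2=18≤38, objective 11.
(a,b)=(2,0): 6·2+4·0=12≤17, 6·2+6·0=12≤38, objective 10.
(a,b)=(1,1): 6·1+4·1=10≤17, 6·1+6·1=12≤38, objective 8.
The best lattice point is (2,1), giving 13.

13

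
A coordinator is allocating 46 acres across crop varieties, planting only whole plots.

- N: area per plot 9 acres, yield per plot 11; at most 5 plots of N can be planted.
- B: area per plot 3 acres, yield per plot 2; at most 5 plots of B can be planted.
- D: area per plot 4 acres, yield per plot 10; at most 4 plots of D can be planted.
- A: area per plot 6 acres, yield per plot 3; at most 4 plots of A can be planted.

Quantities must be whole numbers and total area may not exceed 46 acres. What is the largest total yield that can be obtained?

75

D has the best ratio (10/4); taking only D gives at most 4×10 = 40 (stopped by the supply cap of 4).
Mixing does better — 3×N, 1×B, and 4×D: area 46 ≤ 46, yield 3·11 + 1·2 + 4·10 = 75.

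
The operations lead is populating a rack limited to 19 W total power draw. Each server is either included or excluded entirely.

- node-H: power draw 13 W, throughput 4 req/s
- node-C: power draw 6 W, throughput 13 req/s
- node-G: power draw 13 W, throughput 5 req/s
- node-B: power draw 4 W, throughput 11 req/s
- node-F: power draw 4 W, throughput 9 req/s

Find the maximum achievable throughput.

33

node-C + node-B + node-F: power draw 6 + 4 + 4 = 14 ≤ 19, throughput 13 + 11 + 9 = 33.
node-C + node-F: power draw 6 + 4 = 10 ≤ 19, throughput 13 + 9 = 22.
node-C + node-B: power draw 6 + 4 = 10 ≤ 19, throughput 13 + 11 = 24.
Best is node-C, node-B, and node-F with total throughput 33.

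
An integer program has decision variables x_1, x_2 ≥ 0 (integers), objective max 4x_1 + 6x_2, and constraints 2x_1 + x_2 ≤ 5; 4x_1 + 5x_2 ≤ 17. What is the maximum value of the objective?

(x_1,x_2)=(0,3): 2·0+1·3=3≤5, 4·0+5·3=15≤17, objective 18.
(x_1,x_2)=(1,2): 2·1+1·2=4≤5, 4·1+5·2=14≤17, objective 16.
The best lattice point is (0,3), giving 18.

18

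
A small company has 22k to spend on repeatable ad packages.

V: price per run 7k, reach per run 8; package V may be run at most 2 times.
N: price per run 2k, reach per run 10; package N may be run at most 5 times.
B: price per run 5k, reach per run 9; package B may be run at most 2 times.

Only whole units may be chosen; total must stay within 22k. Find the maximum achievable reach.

68

This is a bounded integer knapsack.
N has the best ratio (10/2); taking only N gives at most 5×10 = 50 (stopped by the supply cap of 5).
Mixing does better — 5×N and 2×B: price 20 ≤ 22, reach 5·10 + 2·9 = 68.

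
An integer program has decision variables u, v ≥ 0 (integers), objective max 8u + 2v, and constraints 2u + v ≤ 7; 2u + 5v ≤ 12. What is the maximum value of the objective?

The continuous relaxation peaks at (3.5, 0) with value 28.00; rounding to a feasible lattice point costs some objective.
(u,v)=(3,1): 2·3+1·1=7≤7, 2·3+5·1=11≤12, objective 26.
(u,v)=(3,0): 2·3+1·0=6≤7, 2·3+5·0=6≤12, objective 24.
(u,v)=(2,1): 2·2+1·1=5≤7, 2·2+5·1=9≤12, objective 18.
(u,v)=(2,0): 2·2+1·0=4≤7, 2·2+5·0=4≤12, objective 16.
The best lattice point is (3,1), giving 26.

26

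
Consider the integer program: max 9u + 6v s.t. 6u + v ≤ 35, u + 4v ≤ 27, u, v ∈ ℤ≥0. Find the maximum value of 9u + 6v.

(u,v)=(5,5): 6·5+1·5=35≤35, 1·5+4·5=25≤27, objective 75.
(u,v)=(5,4): 6·5+1·4=34≤35, 1·5+4·4=21≤27, objective 69.
(u,v)=(4,5): 6·4+1·5=29≤35, 1·4+4·5=24≤27, objective 66.
Maximum is 75 at (u,v)=(5,5).

75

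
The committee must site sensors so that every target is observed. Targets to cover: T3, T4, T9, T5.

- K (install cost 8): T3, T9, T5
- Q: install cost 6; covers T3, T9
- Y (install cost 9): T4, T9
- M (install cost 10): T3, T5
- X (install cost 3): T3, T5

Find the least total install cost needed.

12

This is a weighted set-cover instance.
Choose Y and X: together they cover T3, T4, T9, T5 — every target.
Total install cost: 9 + 3 = 12.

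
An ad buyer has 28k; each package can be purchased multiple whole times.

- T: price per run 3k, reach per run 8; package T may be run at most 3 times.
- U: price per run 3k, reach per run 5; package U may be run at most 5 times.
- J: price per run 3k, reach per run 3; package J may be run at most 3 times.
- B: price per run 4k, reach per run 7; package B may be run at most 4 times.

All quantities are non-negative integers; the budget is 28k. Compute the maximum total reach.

57

3×T, 5×U, and 1×B: price 28 ≤ 28, reach 3·8 + 5·5 + 1·7 = 56.
3×T, 1×U, and 4×B: price 28 ≤ 28, reach 3·8 + 1·5 + 4·7 = 57.
Best is 57.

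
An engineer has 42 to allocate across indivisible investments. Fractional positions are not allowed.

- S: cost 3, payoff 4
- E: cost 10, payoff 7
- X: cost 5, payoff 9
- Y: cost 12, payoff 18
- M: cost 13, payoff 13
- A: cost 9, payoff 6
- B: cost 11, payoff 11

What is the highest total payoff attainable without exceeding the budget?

51

Treat it as a binary knapsack problem.
Allowing fractional choices, the relaxed optimum would be about 53.0, but investments are indivisible.
S + X + Y + M + A: cost 3 + 5 + 12 + 13 + 9 = 42 ≤ 42, payoff 4 + 9 + 18 + 13 + 6 = 50.
S + E + X + Y + B: cost 3 + 10 + 5 + 12 + 11 = 41 ≤ 42, payoff 4 + 7 + 9 + 18 + 11 = 49.
X + Y + M + B: cost 5 + 12 + 13 + 11 = 41 ≤ 42, payoff 9 + 18 + 13 + 11 = 51.
Best is X, Y, M, and B with total payoff 51.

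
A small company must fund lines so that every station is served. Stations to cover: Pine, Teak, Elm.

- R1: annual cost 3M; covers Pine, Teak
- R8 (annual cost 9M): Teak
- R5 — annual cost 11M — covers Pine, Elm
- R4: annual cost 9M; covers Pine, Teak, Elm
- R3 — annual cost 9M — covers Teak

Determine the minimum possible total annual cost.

9

The greedy cost-per-new-station heuristic would pick R1 and R4 for 12, but a cheaper cover exists.
R4 alone covers Pine, Teak, Elm — every station.
Total annual cost: 9.
No cover costs less than 9.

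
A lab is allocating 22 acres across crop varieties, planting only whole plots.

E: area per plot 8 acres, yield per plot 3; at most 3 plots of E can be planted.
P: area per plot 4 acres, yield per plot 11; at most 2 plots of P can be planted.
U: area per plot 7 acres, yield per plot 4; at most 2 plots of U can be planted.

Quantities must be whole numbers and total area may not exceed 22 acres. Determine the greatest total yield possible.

P has the best ratio (11/4); taking only P gives at most 2×11 = 22 (stopped by the supply cap of 2).
Mixing does better — 2×P and 2×U: area 22 ≤ 22, yield 2·11 + 2·4 = 30.

30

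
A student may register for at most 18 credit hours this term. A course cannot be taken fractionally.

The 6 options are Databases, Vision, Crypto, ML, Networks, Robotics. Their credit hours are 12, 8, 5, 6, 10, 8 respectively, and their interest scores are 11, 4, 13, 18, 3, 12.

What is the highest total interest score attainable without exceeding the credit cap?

Treat it as a binary knapsack problem.
Databases + ML: credit hours 12 + 6 = 18 ≤ 18, interest score 11 + 18 = 29.
ML + Robotics: credit hours 6 + 8 = 14 ≤ 18, interest score 18 + 12 = 30.
Crypto + ML: credit hours 5 + 6 = 11 ≤ 18, interest score 13 + 18 = 31.
Best is Crypto and ML with total interest score 31.

31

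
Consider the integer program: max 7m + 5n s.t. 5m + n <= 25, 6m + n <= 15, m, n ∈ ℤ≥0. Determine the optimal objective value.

(m,n)=(0,15): 5·0+1·15=15≤25, 6·0+1·15=15≤15, objective 75.
(m,n)=(0,14): 5·0+1·14=14≤25, 6·0+1·14=14≤15, objective 70.
Maximum is 75 at (m,n)=(0,15).

75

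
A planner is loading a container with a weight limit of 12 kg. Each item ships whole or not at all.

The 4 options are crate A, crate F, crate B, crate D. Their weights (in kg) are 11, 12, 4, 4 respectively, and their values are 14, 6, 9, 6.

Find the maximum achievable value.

15

This is an integer program with binary decision variables.
Allowing fractional choices, the relaxed optimum would be about 20.1, but items are indivisible.
crate A: weight 11 ≤ 12, value 14.
crate B + crate D: weight 4 + 4 = 8 ≤ 12, value 9 + 6 = 15.
Best is crate B and crate D with total value 15.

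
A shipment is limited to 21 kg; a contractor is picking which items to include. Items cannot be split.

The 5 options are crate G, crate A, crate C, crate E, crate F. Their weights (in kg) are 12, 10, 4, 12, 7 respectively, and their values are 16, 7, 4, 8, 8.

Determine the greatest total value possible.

Treat it as a binary knapsack problem.
crate G + crate F: weight 12 + 7 = 19 ≤ 21, value 16 + 8 = 24.
crate G + crate C: weight 12 + 4 = 16 ≤ 21, value 16 + 4 = 20.
crate A + crate C + crate F: weight 10 + 4 + 7 = 21 ≤ 21, value 7 + 4 + 8 = 19.
Best is crate G and crate F with total value 24.

24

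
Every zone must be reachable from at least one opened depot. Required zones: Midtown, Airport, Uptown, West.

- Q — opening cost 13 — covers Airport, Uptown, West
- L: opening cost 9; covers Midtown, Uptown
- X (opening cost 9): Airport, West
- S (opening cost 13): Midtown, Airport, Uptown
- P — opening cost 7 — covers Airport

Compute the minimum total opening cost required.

18

The greedy cost-per-new-zone heuristic would pick Q and L for 22, but a cheaper cover exists.
Choose L and X: together they cover Midtown, Airport, Uptown, West — every zone.
Total opening cost: 9 + 9 = 18.
No cover costs less than 18.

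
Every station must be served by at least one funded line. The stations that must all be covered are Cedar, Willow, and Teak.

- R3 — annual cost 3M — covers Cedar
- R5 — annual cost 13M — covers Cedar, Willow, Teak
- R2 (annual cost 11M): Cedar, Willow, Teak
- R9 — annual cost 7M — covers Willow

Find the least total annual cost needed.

11

This is a weighted set-cover instance.
R2 alone covers Cedar, Willow, Teak — every station.
Total annual cost: 11.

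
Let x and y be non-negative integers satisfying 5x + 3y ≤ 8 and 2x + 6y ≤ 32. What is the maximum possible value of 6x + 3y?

(x,y)=(1,1): 5·1+3·1=8≤8, 2·1+6·1=8≤32, objective 9.
(x,y)=(0,2): 5·0+3·2=6≤8, 2·0+6·2=12≤32, objective 6.
Maximum is 9 at (x,y)=(1,1).

9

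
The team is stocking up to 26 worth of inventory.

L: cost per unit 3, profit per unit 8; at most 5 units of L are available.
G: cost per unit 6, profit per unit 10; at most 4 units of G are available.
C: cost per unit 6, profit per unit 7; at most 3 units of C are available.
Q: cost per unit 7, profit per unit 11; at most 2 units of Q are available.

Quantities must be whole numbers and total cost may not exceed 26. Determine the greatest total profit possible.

54

L has the best ratio (8/3); taking only L gives at most 5×8 = 40 (stopped by the supply cap of 5).
Mixing does better — 4×L and 2×Q: cost 26 ≤ 26, profit 4·8 + 2·11 = 54.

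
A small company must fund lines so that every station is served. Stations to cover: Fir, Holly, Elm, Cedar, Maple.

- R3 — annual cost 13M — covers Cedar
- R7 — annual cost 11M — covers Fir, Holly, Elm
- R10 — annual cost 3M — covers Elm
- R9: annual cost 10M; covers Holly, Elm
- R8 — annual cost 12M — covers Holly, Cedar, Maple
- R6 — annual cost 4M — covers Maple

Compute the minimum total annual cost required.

The greedy cost-per-new-station heuristic would pick R10, R8, and R7 for 26, but a cheaper cover exists.
Choose R7 and R8: together they cover Fir, Holly, Elm, Cedar, Maple — every station.
Total annual cost: 11 + 12 = 23.
No cover costs less than 23.

23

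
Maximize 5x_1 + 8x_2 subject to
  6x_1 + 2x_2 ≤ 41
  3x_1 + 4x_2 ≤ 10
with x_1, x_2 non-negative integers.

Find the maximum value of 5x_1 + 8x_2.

(x_1,x_2)=(2,1): 6·2+2·1=14≤41, 3·2+4·1=10≤10, objective 18.
(x_1,x_2)=(0,2): 6·0+2·2=4≤41, 3·0+4·2=8≤10, objective 16.
(x_1,x_2)=(3,0): 6·3+2·0=18≤41, 3·3+4·0=9≤10, objective 15.
(x_1,x_2)=(1,1): 6·1+2·1=8≤41, 3·1+4·1=7≤10, objective 13.
Maximum is 18 at (x_1,x_2)=(2,1).

18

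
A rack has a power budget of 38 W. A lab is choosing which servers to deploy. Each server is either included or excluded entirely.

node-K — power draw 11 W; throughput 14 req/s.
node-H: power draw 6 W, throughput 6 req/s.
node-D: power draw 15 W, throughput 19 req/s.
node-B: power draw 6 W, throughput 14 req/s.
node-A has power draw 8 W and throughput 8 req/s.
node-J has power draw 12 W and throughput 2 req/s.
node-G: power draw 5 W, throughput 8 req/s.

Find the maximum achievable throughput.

55

Allowing fractional choices, the relaxed optimum would be about 56.0, but servers are indivisible.
node-K + node-H + node-B + node-A + node-G: power draw 11 + 6 + 6 + 8 + 5 = 36 ≤ 38, throughput 14 + 6 + 14 + 8 + 8 = 50.
node-K + node-D + node-B + node-G: power draw 11 + 15 + 6 + 5 = 37 ≤ 38, throughput 14 + 19 + 14 + 8 = 55.
node-K + node-H + node-D + node-B: power draw 11 + 6 + 15 + 6 = 38 ≤ 38, throughput 14 + 6 + 19 + 14 = 53.
Best is node-K, node-D, node-B, and node-G with total throughput 55.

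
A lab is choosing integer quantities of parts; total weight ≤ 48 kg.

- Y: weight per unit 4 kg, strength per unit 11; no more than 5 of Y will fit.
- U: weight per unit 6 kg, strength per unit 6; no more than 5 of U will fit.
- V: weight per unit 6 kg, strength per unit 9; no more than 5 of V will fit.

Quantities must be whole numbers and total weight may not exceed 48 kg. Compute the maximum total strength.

Take 5×Y and 4×V: weight 44 ≤ 48, strength 5·11 + 4·9 = 91.
Y has the best ratio (11/4) and is taken to its limit of 5; remaining capacity is filled optimally with the others.

91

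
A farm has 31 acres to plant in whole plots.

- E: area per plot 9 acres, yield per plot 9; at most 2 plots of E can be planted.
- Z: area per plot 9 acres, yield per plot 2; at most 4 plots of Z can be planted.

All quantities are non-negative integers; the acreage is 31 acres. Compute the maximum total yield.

This is a bounded integer knapsack.
Take 2×E and 1×Z: area 27 ≤ 31, yield 2·9 + 1·2 = 20.
E has the best ratio (9/9) and is taken to its limit of 2; remaining capacity is filled optimally with the others.

20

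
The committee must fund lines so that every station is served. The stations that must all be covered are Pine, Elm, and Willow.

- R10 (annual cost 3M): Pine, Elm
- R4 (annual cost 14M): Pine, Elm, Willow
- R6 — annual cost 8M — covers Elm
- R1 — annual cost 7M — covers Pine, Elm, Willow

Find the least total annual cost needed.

The greedy cost-per-new-station heuristic would pick R10 and R1 for 10, but a cheaper cover exists.
R1 alone covers Pine, Elm, Willow — every station.
Total annual cost: 7.
No cover costs less than 7.

7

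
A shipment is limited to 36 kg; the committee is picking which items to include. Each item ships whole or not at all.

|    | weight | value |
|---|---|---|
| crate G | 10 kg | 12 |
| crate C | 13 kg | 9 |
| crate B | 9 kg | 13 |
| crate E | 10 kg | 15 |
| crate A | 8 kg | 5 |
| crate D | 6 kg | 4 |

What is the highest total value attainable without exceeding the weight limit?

crate G + crate B + crate E + crate D: weight 10 + 9 + 10 + 6 = 35 ≤ 36, value 12 + 13 + 15 + 4 = 44.
crate C + crate B + crate E: weight 13 + 9 + 10 = 32 ≤ 36, value 9 + 13 + 15 = 37.
crate G + crate B + crate E: weight 10 + 9 + 10 = 29 ≤ 36, value 12 + 13 + 15 = 40.
Best is crate G, crate B, crate E, and crate D with total value 44.

44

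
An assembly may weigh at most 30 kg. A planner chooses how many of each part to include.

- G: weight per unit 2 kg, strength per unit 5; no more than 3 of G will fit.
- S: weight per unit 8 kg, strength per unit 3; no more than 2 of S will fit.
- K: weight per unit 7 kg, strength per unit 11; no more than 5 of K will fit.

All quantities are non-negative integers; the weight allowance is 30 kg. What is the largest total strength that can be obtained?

Take 1×G and 4×K: weight 30 ≤ 30, strength 1·5 + 4·11 = 49.
No other integer combination yields more.

49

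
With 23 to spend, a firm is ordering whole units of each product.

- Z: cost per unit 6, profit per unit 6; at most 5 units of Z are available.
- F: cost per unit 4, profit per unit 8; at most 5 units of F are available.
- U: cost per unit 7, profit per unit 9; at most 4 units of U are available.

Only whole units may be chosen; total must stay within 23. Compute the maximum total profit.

41

4×F and 1×U: cost 23 ≤ 23, profit 4·8 + 1·9 = 41.
5×F: cost 20 ≤ 23, profit 5·8 = 40.
Best is 41.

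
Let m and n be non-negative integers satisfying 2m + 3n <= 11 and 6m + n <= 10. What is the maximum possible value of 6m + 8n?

(m,n)=(1,3): 2·1+3·3=11≤11, 6·1+1·3=9≤10, objective 30.
(m,n)=(0,3): 2·0+3·3=9≤11, 6·0+1·3=3≤10, objective 24.
(m,n)=(1,2): 2·1+3·2=8≤11, 6·1+1·2=8≤10, objective 22.
The best lattice point is (1,3), giving 30.

30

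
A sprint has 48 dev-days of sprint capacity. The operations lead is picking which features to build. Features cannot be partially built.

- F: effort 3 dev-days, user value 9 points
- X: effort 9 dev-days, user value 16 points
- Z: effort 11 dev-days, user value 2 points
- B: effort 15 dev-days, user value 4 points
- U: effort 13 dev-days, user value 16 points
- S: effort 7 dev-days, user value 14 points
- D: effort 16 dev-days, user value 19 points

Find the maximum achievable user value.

74

F + X + U + S + D: effort 3 + 9 + 13 + 7 + 16 = 48 ≤ 48, user value 9 + 16 + 16 + 14 + 19 = 74.
X + U + S + D: effort 9 + 13 + 7 + 16 = 45 ≤ 48, user value 16 + 16 + 14 + 19 = 65.
F + X + U + D: effort 3 + 9 + 13 + 16 = 41 ≤ 48, user value 9 + 16 + 16 + 19 = 60.
Best is F, X, U, S, and D with total user value 74.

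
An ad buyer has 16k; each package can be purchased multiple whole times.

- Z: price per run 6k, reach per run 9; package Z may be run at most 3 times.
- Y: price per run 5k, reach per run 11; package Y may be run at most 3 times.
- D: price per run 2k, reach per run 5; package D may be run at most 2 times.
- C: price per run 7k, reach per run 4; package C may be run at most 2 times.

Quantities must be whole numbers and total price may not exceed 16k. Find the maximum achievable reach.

D has the best ratio (5/2); taking only D gives at most 2×5 = 10 (stopped by the supply cap of 2).
Mixing does better — 3×Y: price 15 ≤ 16, reach 3·11 = 33.

33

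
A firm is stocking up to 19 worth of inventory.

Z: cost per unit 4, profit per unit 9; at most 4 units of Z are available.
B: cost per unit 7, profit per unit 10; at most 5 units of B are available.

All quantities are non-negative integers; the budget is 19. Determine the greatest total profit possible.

37

Z has the best ratio (9/4); taking only Z gives at most 4×9 = 36 (stopped by the cost limit).
Mixing does better — 3×Z and 1×B: cost 19 ≤ 19, profit 3·9 + 1·10 = 37.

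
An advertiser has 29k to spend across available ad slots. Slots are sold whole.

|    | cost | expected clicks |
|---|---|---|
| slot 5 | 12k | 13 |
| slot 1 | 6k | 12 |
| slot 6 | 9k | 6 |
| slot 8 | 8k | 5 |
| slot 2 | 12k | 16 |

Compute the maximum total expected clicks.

34

Allowing fractional choices, the relaxed optimum would be about 39.9, but ad slots are indivisible.
slot 1 + slot 6 + slot 2: cost 6 + 9 + 12 = 27 ≤ 29, expected clicks 12 + 6 + 16 = 34.
slot 5 + slot 1 + slot 6: cost 12 + 6 + 9 = 27 ≤ 29, expected clicks 13 + 12 + 6 = 31.
slot 1 + slot 8 + slot 2: cost 6 + 8 + 12 = 26 ≤ 29, expected clicks 12 + 5 + 16 = 33.
Best is slot 1, slot 6, and slot 2 with total expected clicks 34.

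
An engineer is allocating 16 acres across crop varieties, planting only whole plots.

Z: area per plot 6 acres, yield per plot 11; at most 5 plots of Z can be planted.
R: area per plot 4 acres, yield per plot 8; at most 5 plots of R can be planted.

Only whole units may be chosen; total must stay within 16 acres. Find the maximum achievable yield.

Take 4×R: area 16 ≤ 16, yield 4·8 = 32.
No other integer combination yields more.

32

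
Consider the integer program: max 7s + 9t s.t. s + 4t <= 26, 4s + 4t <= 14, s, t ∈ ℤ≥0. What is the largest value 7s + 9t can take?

Relaxing integrality, the LP optimum is 31.50 at (s,t) = (0, 3.5), which is not an integer point.
(s,t)=(0,3): 1·0+4·3=12≤26, 4·0+4·3=12≤14, objective 27.
(s,t)=(1,2): 1·1+4·2=9≤26, 4·1+4·2=12≤14, objective 25.
(s,t)=(0,2): 1·0+4·2=8≤26, 4·0+4·2=8≤14, objective 18.
No feasible integer point exceeds 27.

27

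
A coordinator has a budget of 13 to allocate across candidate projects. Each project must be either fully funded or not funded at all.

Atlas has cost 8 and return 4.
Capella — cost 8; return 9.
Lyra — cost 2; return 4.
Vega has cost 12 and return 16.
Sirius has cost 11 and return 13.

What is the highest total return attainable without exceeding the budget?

17

Vega: cost 12 ≤ 13, return 16.
Capella + Lyra: cost 8 + 2 = 10 ≤ 13, return 9 + 4 = 13.
Lyra + Sirius: cost 2 + 11 = 13 ≤ 13, return 4 + 13 = 17.
Best is Lyra and Sirius with total return 17.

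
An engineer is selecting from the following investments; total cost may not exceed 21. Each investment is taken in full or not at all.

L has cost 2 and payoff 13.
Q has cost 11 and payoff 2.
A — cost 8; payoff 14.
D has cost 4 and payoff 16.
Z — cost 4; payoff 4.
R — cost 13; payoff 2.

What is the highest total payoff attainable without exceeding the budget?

47

L + A + D: cost 2 + 8 + 4 = 14 ≤ 21, payoff 13 + 14 + 16 = 43.
L + A + D + Z: cost 2 + 8 + 4 + 4 = 18 ≤ 21, payoff 13 + 14 + 16 + 4 = 47.
Best is L, A, D, and Z with total payoff 47.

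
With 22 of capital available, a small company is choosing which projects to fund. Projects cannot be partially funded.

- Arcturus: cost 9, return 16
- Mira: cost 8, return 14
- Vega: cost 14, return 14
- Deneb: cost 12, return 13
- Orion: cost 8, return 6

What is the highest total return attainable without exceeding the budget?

30

Take Arcturus and Mira: cost 9 + 8 = 17 ≤ 22, return 16 + 14 = 30.
No other feasible combination does better.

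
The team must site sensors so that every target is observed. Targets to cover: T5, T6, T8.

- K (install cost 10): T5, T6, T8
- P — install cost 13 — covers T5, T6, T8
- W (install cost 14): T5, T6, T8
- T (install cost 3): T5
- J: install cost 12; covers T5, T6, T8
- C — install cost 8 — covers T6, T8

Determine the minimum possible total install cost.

10

The greedy cost-per-new-target heuristic would pick T and C for 11, but a cheaper cover exists.
K alone covers T5, T6, T8 — every target.
Total install cost: 10.
No cover costs less than 10.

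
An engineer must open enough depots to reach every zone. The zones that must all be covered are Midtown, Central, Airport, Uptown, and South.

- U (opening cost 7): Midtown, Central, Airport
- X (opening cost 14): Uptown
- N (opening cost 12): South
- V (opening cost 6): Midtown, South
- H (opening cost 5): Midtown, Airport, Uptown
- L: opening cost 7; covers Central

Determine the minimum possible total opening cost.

This is an integer covering problem.
Choose U, V, and H: together they cover Midtown, Central, Airport, Uptown, South — every zone.
Total opening cost: 7 + 6 + 5 = 18.

18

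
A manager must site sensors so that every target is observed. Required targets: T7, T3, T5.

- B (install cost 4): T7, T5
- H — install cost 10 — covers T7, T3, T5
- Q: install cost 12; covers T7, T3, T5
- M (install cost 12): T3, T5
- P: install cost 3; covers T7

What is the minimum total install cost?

H alone covers T7, T3, T5 — every target.
Total install cost: 10.

10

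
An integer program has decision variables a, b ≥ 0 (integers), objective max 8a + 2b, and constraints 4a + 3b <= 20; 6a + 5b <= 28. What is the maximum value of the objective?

Relaxing integrality, the LP optimum is 37.33 at (a,b) = (4.67, 0), which is not an integer point.
(a,b)=(4,0): 4·4+3·0=16≤20, 6·4+5·0=24≤28, objective 32.
(a,b)=(3,1): 4·3+3·1=15≤20, 6·3+5·1=23≤28, objective 26.
(a,b)=(3,0): 4·3+3·0=12≤20, 6·3+5·0=18≤28, objective 24.
No feasible integer point exceeds 32.

32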